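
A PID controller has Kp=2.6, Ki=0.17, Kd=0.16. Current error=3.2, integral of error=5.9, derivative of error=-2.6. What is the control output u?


u = Kp*e + Ki*int(e) + Kd*de/dt
= 2.6*3.2 + 0.17*5.9 + 0.16*(-2.6)
= 8.32 + 1.003 + -0.416
= 8.907


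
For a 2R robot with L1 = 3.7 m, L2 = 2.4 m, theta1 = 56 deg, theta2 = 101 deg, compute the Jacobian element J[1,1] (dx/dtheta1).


J[1,1] = -L1*sin(t1) - L2*sin(t1+t2)
= -3.7*sin(56) - 2.4*sin(157)
= -4.0052


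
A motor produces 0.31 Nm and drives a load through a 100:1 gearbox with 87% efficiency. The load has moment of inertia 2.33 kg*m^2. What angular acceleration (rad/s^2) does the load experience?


tau_out = tau_motor * N * eta
= 0.31 * 100 * 0.87 = 26.97 Nm
alpha = tau_out / I = 26.97 / 2.33
= 11.5751 rad/s^2


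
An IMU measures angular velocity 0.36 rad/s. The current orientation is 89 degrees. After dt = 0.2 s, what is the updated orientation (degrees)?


delta_theta = w * dt = 0.36 * 0.2 = 0.072 rad
= 4.1253 deg
theta_new = 89 + 4.1253 = 93.1253 deg


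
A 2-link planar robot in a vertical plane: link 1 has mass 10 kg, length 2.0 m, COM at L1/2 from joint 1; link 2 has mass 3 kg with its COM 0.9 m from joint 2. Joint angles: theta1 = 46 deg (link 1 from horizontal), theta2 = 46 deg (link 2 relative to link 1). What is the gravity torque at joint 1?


Horizontal distance from joint 1 to link-1 COM:
  x_c1 = (L1/2)*cos(t1) = 1.0 * 0.6947 = 0.6947 m
Horizontal distance from joint 1 to link-2 COM:
  x_c2 = L1*cos(t1) + Lc2*cos(t1+t2)
       = 2.0*0.6947 + 0.9*-0.0349 = 1.3579 m
tau1 = m1*g*x_c1 + m2*g*x_c2
     = 10*9.81*0.6947 + 3*9.81*1.3579
     = 68.146 + 39.9632
     = 108.1092 Nm


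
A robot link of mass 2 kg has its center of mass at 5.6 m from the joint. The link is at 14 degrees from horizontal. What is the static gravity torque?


tau = m*g*L*cos(angle)
= 2 * 9.81 * 5.6 * cos(14 deg)
= 2 * 9.81 * 5.6 * 0.9703
= 106.6083 Nm


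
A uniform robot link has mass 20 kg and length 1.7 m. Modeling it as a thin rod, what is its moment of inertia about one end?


I = (1/3) * m * L^2
= (1/3) * 20 * 1.7^2
= 0.333333 * 20 * 2.89
= 19.2667 kg*m^2


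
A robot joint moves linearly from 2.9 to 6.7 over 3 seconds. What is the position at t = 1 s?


s = t/T = 1/3 = 0.3333
p(t) = p0 + (pf-p0)*s
= 2.9 + (6.7 - 2.9) * 0.3333
= 4.1667


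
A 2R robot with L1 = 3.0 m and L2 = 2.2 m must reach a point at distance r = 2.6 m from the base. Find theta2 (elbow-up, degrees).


cos(theta2) = (r^2 - L1^2 - L2^2) / (2*L1*L2)
cos(theta2) = (6.76 - 9.0 - 4.84) / 13.2
cos(theta2) = -0.536364
theta2 = 122.4364 degrees


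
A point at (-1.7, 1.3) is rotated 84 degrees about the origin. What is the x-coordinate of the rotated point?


x' = x*cos(theta) - y*sin(theta)
cos(84 deg) = 0.1045, sin(84 deg) = 0.9945
x' = -1.7 * 0.1045 - 1.3 * 0.9945
= -0.1777 - 1.2929
= -1.4706


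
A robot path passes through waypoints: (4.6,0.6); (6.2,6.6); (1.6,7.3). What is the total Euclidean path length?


Segment lengths:
  seg1 = sqrt((1.6)^2 + (6.0)^2) = 6.2097
  seg2 = sqrt((-4.6)^2 + (0.7)^2) = 4.653
Total = 10.8626


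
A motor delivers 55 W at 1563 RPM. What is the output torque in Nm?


omega = 1563 * 2*pi/60 = 163.677 rad/s
tau = P / omega = 55 / 163.677
= 0.336 Nm


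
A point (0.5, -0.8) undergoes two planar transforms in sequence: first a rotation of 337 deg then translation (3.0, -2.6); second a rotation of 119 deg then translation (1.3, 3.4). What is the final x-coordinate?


After transform 1:
x1 = cos(337)*0.5 - sin(337)*-0.8 + 3.0 = 3.1477
y1 = sin(337)*0.5 + cos(337)*-0.8 + -2.6 = -3.5318
After transform 2:
x2 = cos(119)*3.1477 - sin(119)*-3.5318 + 1.3
= 2.8629


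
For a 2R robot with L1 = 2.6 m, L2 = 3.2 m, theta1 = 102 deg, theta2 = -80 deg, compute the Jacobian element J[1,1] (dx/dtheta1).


J[1,1] = -L1*sin(t1) - L2*sin(t1+t2)
= -2.6*sin(102) - 3.2*sin(22)
= -3.7419


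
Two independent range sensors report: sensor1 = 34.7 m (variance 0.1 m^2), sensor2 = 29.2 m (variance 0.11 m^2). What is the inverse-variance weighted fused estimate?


w1 = (1/var1) / (1/var1 + 1/var2)
   = 10.0 / (10.0 + 9.0909) = 0.5238
w2 = 1 - w1 = 0.4762
fused = w1*s1 + w2*s2 = 18.1762 + 13.9048
= 32.081 m


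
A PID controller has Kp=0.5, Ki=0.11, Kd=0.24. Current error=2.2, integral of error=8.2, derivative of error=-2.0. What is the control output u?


u = Kp*e + Ki*int(e) + Kd*de/dt
= 0.5*2.2 + 0.11*8.2 + 0.24*(-2.0)
= 1.1 + 0.902 + -0.48
= 1.522


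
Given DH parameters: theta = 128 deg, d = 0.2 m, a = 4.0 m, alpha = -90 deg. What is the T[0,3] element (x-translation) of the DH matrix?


T[0,3] = a * cos(theta)
= 4.0 * cos(128 deg)
= 4.0 * -0.6157
= -2.4626


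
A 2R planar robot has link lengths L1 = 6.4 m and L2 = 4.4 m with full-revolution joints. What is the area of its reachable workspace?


r_max = L1 + L2 = 10.8 m
r_min = |L1 - L2| = 2.0 m
Area = pi*(r_max^2 - r_min^2)
= pi*(116.64 - 4.0)
= pi * 112.64
= 353.869 m^2


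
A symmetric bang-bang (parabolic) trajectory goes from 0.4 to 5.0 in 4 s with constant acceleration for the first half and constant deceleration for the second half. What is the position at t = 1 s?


Symmetric rest-to-rest: each phase covers (pf-p0)/2 in time T/2. 0.5*a*(T/2)^2 = (pf-p0)/2 => a = 4*(pf-p0)/T^2
a = 4*(5.0-0.4)/4^2 = 1.15
t = 1 is in the acceleration phase (t <= T/2).
p = p0 + 0.5*a*t^2 = 0.4 + 0.5*1.15*1^2
= 0.975


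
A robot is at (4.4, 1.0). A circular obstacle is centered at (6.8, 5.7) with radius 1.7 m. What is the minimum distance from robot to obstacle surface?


center_dist = sqrt((4.4-6.8)^2 + (1.0-5.7)^2)
= sqrt(5.76 + 22.09)
= 5.2773
min_dist = center_dist - radius = 5.2773 - 1.7 = 3.5773 m


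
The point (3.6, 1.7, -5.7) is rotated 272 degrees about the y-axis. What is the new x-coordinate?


Rotation about y-axis: x' = x*cos(theta) + z*sin(theta)
= 3.6 * 0.0349 + -5.7 * -0.9994
= 5.8222


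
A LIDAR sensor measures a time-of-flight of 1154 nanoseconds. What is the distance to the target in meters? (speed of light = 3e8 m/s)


tof = 1154 ns = 1.154e-06 s
dist = c * tof / 2
= 3e8 * 1.154e-06 / 2
= 173.1 m


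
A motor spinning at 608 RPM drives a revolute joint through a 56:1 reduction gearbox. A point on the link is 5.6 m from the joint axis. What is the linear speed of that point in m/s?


omega_motor = 608 * 2*pi/60 = 63.6696 rad/s
omega_joint = omega_motor / 56 = 1.137 rad/s
v = omega_joint * r = 1.137 * 5.6
= 6.367 m/s


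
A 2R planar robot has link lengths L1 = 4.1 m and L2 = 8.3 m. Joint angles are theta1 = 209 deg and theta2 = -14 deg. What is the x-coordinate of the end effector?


Convert angles to radians: theta1 = 3.6477, theta2 = -0.2443
x = L1*cos(theta1) + L2*cos(theta1+theta2)
x = -3.5859 + -8.0172
x = -11.6031


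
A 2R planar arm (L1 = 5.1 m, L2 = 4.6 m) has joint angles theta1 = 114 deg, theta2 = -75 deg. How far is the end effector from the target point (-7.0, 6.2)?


End effector via forward kinematics:
x = L1*cos(t1) + L2*cos(t1+t2) = 1.5005
y = L1*sin(t1) + L2*sin(t1+t2) = 7.554
Distance to target:
d = sqrt((-7.0 - 1.5005)^2 + (6.2 - 7.554)^2)
= sqrt(72.2587 + 1.8332)
= 8.6077 m


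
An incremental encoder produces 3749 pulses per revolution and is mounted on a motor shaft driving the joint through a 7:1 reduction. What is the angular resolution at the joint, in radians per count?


counts per rev = 3749
effective counts at joint = 3749 * 7 = 26243
resolution = 2*pi / 26243
= 2.3942e-04 rad/count


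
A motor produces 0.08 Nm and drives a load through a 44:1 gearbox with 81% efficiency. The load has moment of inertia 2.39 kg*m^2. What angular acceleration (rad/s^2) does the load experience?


tau_out = tau_motor * N * eta
= 0.08 * 44 * 0.81 = 2.8512 Nm
alpha = tau_out / I = 2.8512 / 2.39
= 1.193 rad/s^2


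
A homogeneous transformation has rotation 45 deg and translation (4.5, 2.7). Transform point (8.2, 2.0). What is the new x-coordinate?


x' = cos(theta)*px - sin(theta)*py + tx
= 0.7071*8.2 - 0.7071*2.0 + 4.5
= 8.8841


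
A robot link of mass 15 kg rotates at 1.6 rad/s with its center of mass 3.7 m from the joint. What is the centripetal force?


F = m * omega^2 * r
= 15 * 1.6^2 * 3.7
= 15 * 2.56 * 3.7
= 142.08 N


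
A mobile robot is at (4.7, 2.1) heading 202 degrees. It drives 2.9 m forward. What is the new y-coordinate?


y_new = y0 + d*sin(theta)
= 2.1 + 2.9*sin(202)
= 2.1 + -1.0864
= 1.0136


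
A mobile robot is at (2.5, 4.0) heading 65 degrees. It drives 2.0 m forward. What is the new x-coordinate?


x_new = x0 + d*cos(theta)
= 2.5 + 2.0*cos(65)
= 2.5 + 0.8452
= 3.3452


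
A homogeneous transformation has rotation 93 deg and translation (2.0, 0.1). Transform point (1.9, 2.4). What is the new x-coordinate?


x' = cos(theta)*px - sin(theta)*py + tx
= -0.0523*1.9 - 0.9986*2.4 + 2.0
= -0.4961


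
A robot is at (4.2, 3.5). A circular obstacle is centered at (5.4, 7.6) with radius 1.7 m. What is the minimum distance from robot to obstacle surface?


center_dist = sqrt((4.2-5.4)^2 + (3.5-7.6)^2)
= sqrt(1.44 + 16.81)
= 4.272
min_dist = center_dist - radius = 4.272 - 1.7 = 2.572 m


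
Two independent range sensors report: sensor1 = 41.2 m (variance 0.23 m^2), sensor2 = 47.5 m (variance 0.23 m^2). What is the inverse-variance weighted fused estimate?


w1 = (1/var1) / (1/var1 + 1/var2)
   = 4.3478 / (4.3478 + 4.3478) = 0.5
w2 = 1 - w1 = 0.5
fused = w1*s1 + w2*s2 = 20.6 + 23.75
= 44.35 m


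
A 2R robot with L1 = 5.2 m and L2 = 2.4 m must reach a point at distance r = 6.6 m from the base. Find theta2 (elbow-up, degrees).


cos(theta2) = (r^2 - L1^2 - L2^2) / (2*L1*L2)
cos(theta2) = (43.56 - 27.04 - 5.76) / 24.96
cos(theta2) = 0.43109
theta2 = 64.4633 degrees


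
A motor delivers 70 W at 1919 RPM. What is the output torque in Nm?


omega = 1919 * 2*pi/60 = 200.9572 rad/s
tau = P / omega = 70 / 200.9572
= 0.3483 Nm


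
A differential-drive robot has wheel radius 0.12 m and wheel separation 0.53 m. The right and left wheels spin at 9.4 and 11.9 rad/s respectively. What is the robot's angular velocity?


vR = r*wR = 0.12*9.4 = 1.128 m/s
vL = r*wL = 0.12*11.9 = 1.428 m/s
v = (vR+vL)/2 = 1.278 m/s
omega = (vR-vL)/L = -0.566 rad/s
angular velocity = -0.566 rad/s


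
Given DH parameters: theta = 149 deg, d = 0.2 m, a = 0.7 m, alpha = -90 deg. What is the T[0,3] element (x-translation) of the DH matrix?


T[0,3] = a * cos(theta)
= 0.7 * cos(149 deg)
= 0.7 * -0.8572
= -0.6


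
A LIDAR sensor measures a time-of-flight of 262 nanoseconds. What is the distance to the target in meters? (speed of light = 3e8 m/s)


tof = 262 ns = 2.62e-07 s
dist = c * tof / 2
= 3e8 * 2.62e-07 / 2
= 39.3 m


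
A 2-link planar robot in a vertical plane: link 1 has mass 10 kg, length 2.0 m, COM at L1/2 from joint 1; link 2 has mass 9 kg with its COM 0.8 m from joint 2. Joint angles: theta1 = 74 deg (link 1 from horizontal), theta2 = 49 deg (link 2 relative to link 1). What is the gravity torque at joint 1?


Horizontal distance from joint 1 to link-1 COM:
  x_c1 = (L1/2)*cos(t1) = 1.0 * 0.2756 = 0.2756 m
Horizontal distance from joint 1 to link-2 COM:
  x_c2 = L1*cos(t1) + Lc2*cos(t1+t2)
       = 2.0*0.2756 + 0.8*-0.5446 = 0.1156 m
tau1 = m1*g*x_c1 + m2*g*x_c2
     = 10*9.81*0.2756 + 9*9.81*0.1156
     = 27.04 + 10.2031
     = 37.2431 Nm


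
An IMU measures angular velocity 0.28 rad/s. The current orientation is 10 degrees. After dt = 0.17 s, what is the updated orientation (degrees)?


delta_theta = w * dt = 0.28 * 0.17 = 0.0476 rad
= 2.7273 deg
theta_new = 10 + 2.7273 = 12.7273 deg


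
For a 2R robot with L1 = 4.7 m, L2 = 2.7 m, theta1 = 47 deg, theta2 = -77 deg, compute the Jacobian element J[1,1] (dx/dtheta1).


J[1,1] = -L1*sin(t1) - L2*sin(t1+t2)
= -4.7*sin(47) - 2.7*sin(-30)
= -2.0874


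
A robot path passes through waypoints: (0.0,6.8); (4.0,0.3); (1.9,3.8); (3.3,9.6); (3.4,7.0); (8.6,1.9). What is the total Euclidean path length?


Segment lengths:
  seg1 = sqrt((4.0)^2 + (-6.5)^2) = 7.6322
  seg2 = sqrt((-2.1)^2 + (3.5)^2) = 4.0817
  seg3 = sqrt((1.4)^2 + (5.8)^2) = 5.9666
  seg4 = sqrt((0.1)^2 + (-2.6)^2) = 2.6019
  seg5 = sqrt((5.2)^2 + (-5.1)^2) = 7.2835
Total = 27.5659


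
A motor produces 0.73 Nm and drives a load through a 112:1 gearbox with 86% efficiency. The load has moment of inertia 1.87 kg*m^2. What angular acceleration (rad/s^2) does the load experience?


tau_out = tau_motor * N * eta
= 0.73 * 112 * 0.86 = 70.3136 Nm
alpha = tau_out / I = 70.3136 / 1.87
= 37.6009 rad/s^2


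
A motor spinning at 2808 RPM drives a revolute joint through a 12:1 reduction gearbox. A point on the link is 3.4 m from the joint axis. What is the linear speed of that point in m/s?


omega_motor = 2808 * 2*pi/60 = 294.0531 rad/s
omega_joint = omega_motor / 12 = 24.5044 rad/s
v = omega_joint * r = 24.5044 * 3.4
= 83.315 m/s


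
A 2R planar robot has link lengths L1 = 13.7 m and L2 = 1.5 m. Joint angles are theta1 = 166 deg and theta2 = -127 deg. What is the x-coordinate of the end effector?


Convert angles to radians: theta1 = 2.8972, theta2 = -2.2166
x = L1*cos(theta1) + L2*cos(theta1+theta2)
x = -13.2931 + 1.1657
x = -12.1273


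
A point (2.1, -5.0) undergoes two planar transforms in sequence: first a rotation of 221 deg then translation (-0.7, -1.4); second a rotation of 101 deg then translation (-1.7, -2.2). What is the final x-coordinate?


After transform 1:
x1 = cos(221)*2.1 - sin(221)*-5.0 + -0.7 = -5.5652
y1 = sin(221)*2.1 + cos(221)*-5.0 + -1.4 = 0.9958
After transform 2:
x2 = cos(101)*-5.5652 - sin(101)*0.9958 + -1.7
= -1.6156


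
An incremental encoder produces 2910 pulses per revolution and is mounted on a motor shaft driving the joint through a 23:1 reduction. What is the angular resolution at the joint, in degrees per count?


counts per rev = 2910
effective counts at joint = 2910 * 23 = 66930
resolution = 360 / 66930
= 0.0054 deg/count


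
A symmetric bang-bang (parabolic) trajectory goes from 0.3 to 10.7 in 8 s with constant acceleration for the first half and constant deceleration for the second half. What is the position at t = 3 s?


Symmetric rest-to-rest: each phase covers (pf-p0)/2 in time T/2. 0.5*a*(T/2)^2 = (pf-p0)/2 => a = 4*(pf-p0)/T^2
a = 4*(10.7-0.3)/8^2 = 0.65
t = 3 is in the acceleration phase (t <= T/2).
p = p0 + 0.5*a*t^2 = 0.3 + 0.5*0.65*3^2
= 3.225


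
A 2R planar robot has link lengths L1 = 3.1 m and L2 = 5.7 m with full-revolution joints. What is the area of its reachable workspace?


r_max = L1 + L2 = 8.8 m
r_min = |L1 - L2| = 2.6 m
Area = pi*(r_max^2 - r_min^2)
= pi*(77.44 - 6.76)
= pi * 70.68
= 222.0478 m^2


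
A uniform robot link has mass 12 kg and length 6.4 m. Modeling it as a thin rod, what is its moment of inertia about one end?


I = (1/3) * m * L^2
= (1/3) * 12 * 6.4^2
= 0.333333 * 12 * 40.96
= 163.84 kg*m^2


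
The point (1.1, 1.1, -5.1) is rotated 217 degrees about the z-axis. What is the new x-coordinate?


Rotation about z-axis: x' = x*cos(theta) - y*sin(theta)
= 1.1 * -0.7986 - 1.1 * -0.6018
= -0.2165


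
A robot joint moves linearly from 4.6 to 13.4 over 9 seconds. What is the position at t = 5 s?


s = t/T = 5/9 = 0.5556
p(t) = p0 + (pf-p0)*s
= 4.6 + (13.4 - 4.6) * 0.5556
= 9.4889


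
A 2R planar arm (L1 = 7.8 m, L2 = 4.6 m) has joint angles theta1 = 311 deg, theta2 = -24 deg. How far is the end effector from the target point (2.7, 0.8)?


End effector via forward kinematics:
x = L1*cos(t1) + L2*cos(t1+t2) = 6.4622
y = L1*sin(t1) + L2*sin(t1+t2) = -10.2857
Distance to target:
d = sqrt((2.7 - 6.4622)^2 + (0.8 - -10.2857)^2)
= sqrt(14.1539 + 122.8936)
= 11.7067 m


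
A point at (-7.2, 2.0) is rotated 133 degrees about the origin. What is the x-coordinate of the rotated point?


x' = x*cos(theta) - y*sin(theta)
cos(133 deg) = -0.682, sin(133 deg) = 0.7314
x' = -7.2 * -0.682 - 2.0 * 0.7314
= 4.9104 - 1.4627
= 3.4477


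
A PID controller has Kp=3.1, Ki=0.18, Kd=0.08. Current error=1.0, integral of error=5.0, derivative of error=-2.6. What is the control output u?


u = Kp*e + Ki*int(e) + Kd*de/dt
= 3.1*1.0 + 0.18*5.0 + 0.08*(-2.6)
= 3.1 + 0.9 + -0.208
= 3.792


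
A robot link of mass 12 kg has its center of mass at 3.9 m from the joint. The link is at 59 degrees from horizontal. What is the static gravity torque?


tau = m*g*L*cos(angle)
= 12 * 9.81 * 3.9 * cos(59 deg)
= 12 * 9.81 * 3.9 * 0.515
= 236.4581 Nm


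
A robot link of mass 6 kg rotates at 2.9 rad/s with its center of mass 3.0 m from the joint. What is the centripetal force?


F = m * omega^2 * r
= 6 * 2.9^2 * 3.0
= 6 * 8.41 * 3.0
= 151.38 N


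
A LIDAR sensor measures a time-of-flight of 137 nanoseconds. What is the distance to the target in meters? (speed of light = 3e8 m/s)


tof = 137 ns = 1.37e-07 s
dist = c * tof / 2
= 3e8 * 1.37e-07 / 2
= 20.55 m


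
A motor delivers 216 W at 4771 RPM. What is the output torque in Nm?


omega = 4771 * 2*pi/60 = 499.618 rad/s
tau = P / omega = 216 / 499.618
= 0.4323 Nm


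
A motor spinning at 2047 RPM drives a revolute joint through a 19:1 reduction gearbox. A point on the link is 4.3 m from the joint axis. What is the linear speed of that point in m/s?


omega_motor = 2047 * 2*pi/60 = 214.3613 rad/s
omega_joint = omega_motor / 19 = 11.2822 rad/s
v = omega_joint * r = 11.2822 * 4.3
= 48.5134 m/s


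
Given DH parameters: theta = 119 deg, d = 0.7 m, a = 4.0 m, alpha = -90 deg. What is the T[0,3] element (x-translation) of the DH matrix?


T[0,3] = a * cos(theta)
= 4.0 * cos(119 deg)
= 4.0 * -0.4848
= -1.9392


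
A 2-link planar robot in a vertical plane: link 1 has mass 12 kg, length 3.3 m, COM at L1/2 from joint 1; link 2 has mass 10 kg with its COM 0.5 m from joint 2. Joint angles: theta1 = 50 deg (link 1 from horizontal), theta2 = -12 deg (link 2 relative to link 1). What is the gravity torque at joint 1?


Horizontal distance from joint 1 to link-1 COM:
  x_c1 = (L1/2)*cos(t1) = 1.65 * 0.6428 = 1.0606 m
Horizontal distance from joint 1 to link-2 COM:
  x_c2 = L1*cos(t1) + Lc2*cos(t1+t2)
       = 3.3*0.6428 + 0.5*0.788 = 2.5152 m
tau1 = m1*g*x_c1 + m2*g*x_c2
     = 12*9.81*1.0606 + 10*9.81*2.5152
     = 124.8538 + 246.7416
     = 371.5953 Nm


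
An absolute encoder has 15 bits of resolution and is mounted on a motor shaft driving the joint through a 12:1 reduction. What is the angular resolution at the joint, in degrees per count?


counts = 2^15 = 32768
effective counts at joint = 32768 * 12 = 393216
resolution = 360 / 393216
= 9.1553e-04 deg/count


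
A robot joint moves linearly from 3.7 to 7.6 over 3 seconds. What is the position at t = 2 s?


s = t/T = 2/3 = 0.6667
p(t) = p0 + (pf-p0)*s
= 3.7 + (7.6 - 3.7) * 0.6667
= 6.3


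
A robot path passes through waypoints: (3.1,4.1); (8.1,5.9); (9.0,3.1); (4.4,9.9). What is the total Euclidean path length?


Segment lengths:
  seg1 = sqrt((5.0)^2 + (1.8)^2) = 5.3141
  seg2 = sqrt((0.9)^2 + (-2.8)^2) = 2.9411
  seg3 = sqrt((-4.6)^2 + (6.8)^2) = 8.2098
Total = 16.465


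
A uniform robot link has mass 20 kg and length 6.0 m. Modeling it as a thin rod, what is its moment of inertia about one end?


I = (1/3) * m * L^2
= (1/3) * 20 * 6.0^2
= 0.333333 * 20 * 36.0
= 240.0 kg*m^2


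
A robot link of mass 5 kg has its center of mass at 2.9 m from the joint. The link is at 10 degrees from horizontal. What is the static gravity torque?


tau = m*g*L*cos(angle)
= 5 * 9.81 * 2.9 * cos(10 deg)
= 5 * 9.81 * 2.9 * 0.9848
= 140.084 Nm


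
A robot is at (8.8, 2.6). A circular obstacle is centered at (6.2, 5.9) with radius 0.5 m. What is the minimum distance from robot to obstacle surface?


center_dist = sqrt((8.8-6.2)^2 + (2.6-5.9)^2)
= sqrt(6.76 + 10.89)
= 4.2012
min_dist = center_dist - radius = 4.2012 - 0.5 = 3.7012 m


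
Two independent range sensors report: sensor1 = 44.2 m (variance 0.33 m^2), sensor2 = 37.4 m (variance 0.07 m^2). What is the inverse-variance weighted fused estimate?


w1 = (1/var1) / (1/var1 + 1/var2)
   = 3.0303 / (3.0303 + 14.2857) = 0.175
w2 = 1 - w1 = 0.825
fused = w1*s1 + w2*s2 = 7.735 + 30.855
= 38.59 m


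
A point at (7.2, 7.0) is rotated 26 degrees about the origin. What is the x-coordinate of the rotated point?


x' = x*cos(theta) - y*sin(theta)
cos(26 deg) = 0.8988, sin(26 deg) = 0.4384
x' = 7.2 * 0.8988 - 7.0 * 0.4384
= 6.4713 - 3.0686
= 3.4027


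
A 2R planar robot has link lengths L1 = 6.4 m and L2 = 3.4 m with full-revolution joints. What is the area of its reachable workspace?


r_max = L1 + L2 = 9.8 m
r_min = |L1 - L2| = 3.0 m
Area = pi*(r_max^2 - r_min^2)
= pi*(96.04 - 9.0)
= pi * 87.04
= 273.4442 m^2


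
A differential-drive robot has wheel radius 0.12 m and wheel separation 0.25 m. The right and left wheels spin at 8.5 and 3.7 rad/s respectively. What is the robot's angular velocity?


vR = r*wR = 0.12*8.5 = 1.02 m/s
vL = r*wL = 0.12*3.7 = 0.444 m/s
v = (vR+vL)/2 = 0.732 m/s
omega = (vR-vL)/L = 2.304 rad/s
angular velocity = 2.304 rad/s


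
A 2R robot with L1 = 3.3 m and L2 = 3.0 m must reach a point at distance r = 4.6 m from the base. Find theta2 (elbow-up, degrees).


cos(theta2) = (r^2 - L1^2 - L2^2) / (2*L1*L2)
cos(theta2) = (21.16 - 10.89 - 9.0) / 19.8
cos(theta2) = 0.064141
theta2 = 86.3224 degrees


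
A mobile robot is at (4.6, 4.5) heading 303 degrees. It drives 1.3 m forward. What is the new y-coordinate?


y_new = y0 + d*sin(theta)
= 4.5 + 1.3*sin(303)
= 4.5 + -1.0903
= 3.4097


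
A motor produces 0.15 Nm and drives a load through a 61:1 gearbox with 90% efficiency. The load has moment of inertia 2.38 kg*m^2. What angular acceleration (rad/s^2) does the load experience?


tau_out = tau_motor * N * eta
= 0.15 * 61 * 0.9 = 8.235 Nm
alpha = tau_out / I = 8.235 / 2.38
= 3.4601 rad/s^2


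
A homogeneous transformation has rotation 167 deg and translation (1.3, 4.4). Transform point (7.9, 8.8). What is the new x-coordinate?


x' = cos(theta)*px - sin(theta)*py + tx
= -0.9744*7.9 - 0.225*8.8 + 1.3
= -8.3771


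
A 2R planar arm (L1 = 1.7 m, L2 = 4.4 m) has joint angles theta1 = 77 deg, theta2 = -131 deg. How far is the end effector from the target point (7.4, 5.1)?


End effector via forward kinematics:
x = L1*cos(t1) + L2*cos(t1+t2) = 2.9687
y = L1*sin(t1) + L2*sin(t1+t2) = -1.9032
Distance to target:
d = sqrt((7.4 - 2.9687)^2 + (5.1 - -1.9032)^2)
= sqrt(19.6367 + 49.0454)
= 8.2875 m


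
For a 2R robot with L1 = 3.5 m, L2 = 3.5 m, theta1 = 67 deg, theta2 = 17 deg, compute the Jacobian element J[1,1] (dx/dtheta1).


J[1,1] = -L1*sin(t1) - L2*sin(t1+t2)
= -3.5*sin(67) - 3.5*sin(84)
= -6.7026


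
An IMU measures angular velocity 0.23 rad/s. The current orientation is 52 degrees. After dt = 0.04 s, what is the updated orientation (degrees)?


delta_theta = w * dt = 0.23 * 0.04 = 0.0092 rad
= 0.5271 deg
theta_new = 52 + 0.5271 = 52.5271 deg


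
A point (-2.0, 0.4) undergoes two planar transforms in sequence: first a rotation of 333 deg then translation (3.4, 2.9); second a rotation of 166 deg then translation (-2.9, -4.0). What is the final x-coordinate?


After transform 1:
x1 = cos(333)*-2.0 - sin(333)*0.4 + 3.4 = 1.7996
y1 = sin(333)*-2.0 + cos(333)*0.4 + 2.9 = 4.1644
After transform 2:
x2 = cos(166)*1.7996 - sin(166)*4.1644 + -2.9
= -5.6536


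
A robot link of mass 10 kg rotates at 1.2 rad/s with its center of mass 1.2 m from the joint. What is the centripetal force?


F = m * omega^2 * r
= 10 * 1.2^2 * 1.2
= 10 * 1.44 * 1.2
= 17.28 N


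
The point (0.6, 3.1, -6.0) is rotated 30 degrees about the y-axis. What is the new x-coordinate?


Rotation about y-axis: x' = x*cos(theta) + z*sin(theta)
= 0.6 * 0.866 + -6.0 * 0.5
= -2.4804


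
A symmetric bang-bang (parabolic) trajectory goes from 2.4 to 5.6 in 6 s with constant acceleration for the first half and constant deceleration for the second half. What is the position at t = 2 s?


Symmetric rest-to-rest: each phase covers (pf-p0)/2 in time T/2. 0.5*a*(T/2)^2 = (pf-p0)/2 => a = 4*(pf-p0)/T^2
a = 4*(5.6-2.4)/6^2 = 0.3556
t = 2 is in the acceleration phase (t <= T/2).
p = p0 + 0.5*a*t^2 = 2.4 + 0.5*0.3556*2^2
= 3.1111


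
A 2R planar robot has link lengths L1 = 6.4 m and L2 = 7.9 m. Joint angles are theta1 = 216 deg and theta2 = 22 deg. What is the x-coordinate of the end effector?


Convert angles to radians: theta1 = 3.7699, theta2 = 0.384
x = L1*cos(theta1) + L2*cos(theta1+theta2)
x = -5.1777 + -4.1864
x = -9.3641


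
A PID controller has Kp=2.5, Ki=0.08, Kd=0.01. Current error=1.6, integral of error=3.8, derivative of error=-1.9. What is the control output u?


u = Kp*e + Ki*int(e) + Kd*de/dt
= 2.5*1.6 + 0.08*3.8 + 0.01*(-1.9)
= 4.0 + 0.304 + -0.019
= 4.285


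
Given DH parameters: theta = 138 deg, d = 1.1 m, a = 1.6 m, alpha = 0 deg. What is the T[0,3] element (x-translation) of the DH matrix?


T[0,3] = a * cos(theta)
= 1.6 * cos(138 deg)
= 1.6 * -0.7431
= -1.189


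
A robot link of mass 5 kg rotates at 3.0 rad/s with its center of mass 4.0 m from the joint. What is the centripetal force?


F = m * omega^2 * r
= 5 * 3.0^2 * 4.0
= 5 * 9.0 * 4.0
= 180.0 N


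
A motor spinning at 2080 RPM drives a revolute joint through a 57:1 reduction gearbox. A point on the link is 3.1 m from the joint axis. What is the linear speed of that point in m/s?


omega_motor = 2080 * 2*pi/60 = 217.8171 rad/s
omega_joint = omega_motor / 57 = 3.8214 rad/s
v = omega_joint * r = 3.8214 * 3.1
= 11.8462 m/s


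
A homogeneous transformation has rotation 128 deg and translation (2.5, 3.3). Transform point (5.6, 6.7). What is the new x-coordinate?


x' = cos(theta)*px - sin(theta)*py + tx
= -0.6157*5.6 - 0.788*6.7 + 2.5
= -6.2274


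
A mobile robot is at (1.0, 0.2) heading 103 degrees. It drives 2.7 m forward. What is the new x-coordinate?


x_new = x0 + d*cos(theta)
= 1.0 + 2.7*cos(103)
= 1.0 + -0.6074
= 0.3926


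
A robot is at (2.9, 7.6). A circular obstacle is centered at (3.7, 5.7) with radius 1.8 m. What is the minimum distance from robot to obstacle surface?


center_dist = sqrt((2.9-3.7)^2 + (7.6-5.7)^2)
= sqrt(0.64 + 3.61)
= 2.0616
min_dist = center_dist - radius = 2.0616 - 1.8 = 0.2616 m


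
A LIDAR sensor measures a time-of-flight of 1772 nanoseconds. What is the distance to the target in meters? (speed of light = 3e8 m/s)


tof = 1772 ns = 1.772e-06 s
dist = c * tof / 2
= 3e8 * 1.772e-06 / 2
= 265.8 m


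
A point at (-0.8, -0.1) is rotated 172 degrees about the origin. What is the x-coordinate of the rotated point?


x' = x*cos(theta) - y*sin(theta)
cos(172 deg) = -0.9903, sin(172 deg) = 0.1392
x' = -0.8 * -0.9903 - -0.1 * 0.1392
= 0.7922 - -0.0139
= 0.8061


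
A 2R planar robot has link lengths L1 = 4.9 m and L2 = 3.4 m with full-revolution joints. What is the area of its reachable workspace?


r_max = L1 + L2 = 8.3 m
r_min = |L1 - L2| = 1.5 m
Area = pi*(r_max^2 - r_min^2)
= pi*(68.89 - 2.25)
= pi * 66.64
= 209.3557 m^2


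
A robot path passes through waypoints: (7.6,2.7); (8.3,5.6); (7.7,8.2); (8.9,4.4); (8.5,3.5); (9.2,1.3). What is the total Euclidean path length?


Segment lengths:
  seg1 = sqrt((0.7)^2 + (2.9)^2) = 2.9833
  seg2 = sqrt((-0.6)^2 + (2.6)^2) = 2.6683
  seg3 = sqrt((1.2)^2 + (-3.8)^2) = 3.985
  seg4 = sqrt((-0.4)^2 + (-0.9)^2) = 0.9849
  seg5 = sqrt((0.7)^2 + (-2.2)^2) = 2.3087
Total = 12.9302


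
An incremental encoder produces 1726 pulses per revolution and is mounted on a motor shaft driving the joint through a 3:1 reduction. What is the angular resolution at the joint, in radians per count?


counts per rev = 1726
effective counts at joint = 1726 * 3 = 5178
resolution = 2*pi / 5178
= 0.0012 rad/count


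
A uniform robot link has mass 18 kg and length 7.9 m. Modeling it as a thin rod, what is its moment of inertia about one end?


I = (1/3) * m * L^2
= (1/3) * 18 * 7.9^2
= 0.333333 * 18 * 62.41
= 374.46 kg*m^2


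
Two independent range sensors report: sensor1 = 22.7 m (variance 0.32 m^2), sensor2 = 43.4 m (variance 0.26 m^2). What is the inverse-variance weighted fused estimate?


w1 = (1/var1) / (1/var1 + 1/var2)
   = 3.125 / (3.125 + 3.8462) = 0.4483
w2 = 1 - w1 = 0.5517
fused = w1*s1 + w2*s2 = 10.1759 + 23.9448
= 34.1207 m


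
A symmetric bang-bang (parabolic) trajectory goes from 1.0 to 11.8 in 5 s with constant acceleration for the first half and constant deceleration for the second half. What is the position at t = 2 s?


Symmetric rest-to-rest: each phase covers (pf-p0)/2 in time T/2. 0.5*a*(T/2)^2 = (pf-p0)/2 => a = 4*(pf-p0)/T^2
a = 4*(11.8-1.0)/5^2 = 1.728
t = 2 is in the acceleration phase (t <= T/2).
p = p0 + 0.5*a*t^2 = 1.0 + 0.5*1.728*2^2
= 4.456


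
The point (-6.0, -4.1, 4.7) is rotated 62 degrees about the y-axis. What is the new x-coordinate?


Rotation about y-axis: x' = x*cos(theta) + z*sin(theta)
= -6.0 * 0.4695 + 4.7 * 0.8829
= 1.333


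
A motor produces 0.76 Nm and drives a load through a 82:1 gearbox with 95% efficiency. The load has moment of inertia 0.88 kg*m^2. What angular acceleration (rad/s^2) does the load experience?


tau_out = tau_motor * N * eta
= 0.76 * 82 * 0.95 = 59.204 Nm
alpha = tau_out / I = 59.204 / 0.88
= 67.2773 rad/s^2


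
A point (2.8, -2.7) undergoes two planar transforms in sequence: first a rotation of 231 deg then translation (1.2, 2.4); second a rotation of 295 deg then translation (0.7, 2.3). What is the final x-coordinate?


After transform 1:
x1 = cos(231)*2.8 - sin(231)*-2.7 + 1.2 = -2.6604
y1 = sin(231)*2.8 + cos(231)*-2.7 + 2.4 = 1.9232
After transform 2:
x2 = cos(295)*-2.6604 - sin(295)*1.9232 + 0.7
= 1.3186


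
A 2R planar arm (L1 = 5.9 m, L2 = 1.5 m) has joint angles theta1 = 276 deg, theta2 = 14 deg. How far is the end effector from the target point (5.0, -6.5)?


End effector via forward kinematics:
x = L1*cos(t1) + L2*cos(t1+t2) = 1.1297
y = L1*sin(t1) + L2*sin(t1+t2) = -7.2772
Distance to target:
d = sqrt((5.0 - 1.1297)^2 + (-6.5 - -7.2772)^2)
= sqrt(14.9788 + 0.6041)
= 3.9475 m


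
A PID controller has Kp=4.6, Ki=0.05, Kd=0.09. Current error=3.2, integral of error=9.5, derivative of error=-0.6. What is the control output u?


u = Kp*e + Ki*int(e) + Kd*de/dt
= 4.6*3.2 + 0.05*9.5 + 0.09*(-0.6)
= 14.72 + 0.475 + -0.054
= 15.141


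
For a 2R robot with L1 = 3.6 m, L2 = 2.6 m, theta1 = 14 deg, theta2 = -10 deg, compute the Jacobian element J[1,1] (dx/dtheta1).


J[1,1] = -L1*sin(t1) - L2*sin(t1+t2)
= -3.6*sin(14) - 2.6*sin(4)
= -1.0523


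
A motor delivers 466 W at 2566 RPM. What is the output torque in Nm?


omega = 2566 * 2*pi/60 = 268.7109 rad/s
tau = P / omega = 466 / 268.7109
= 1.7342 Nm


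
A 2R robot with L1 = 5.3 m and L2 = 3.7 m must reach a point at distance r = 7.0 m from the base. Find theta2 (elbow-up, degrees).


cos(theta2) = (r^2 - L1^2 - L2^2) / (2*L1*L2)
cos(theta2) = (49.0 - 28.09 - 13.69) / 39.22
cos(theta2) = 0.18409
theta2 = 79.3919 degrees


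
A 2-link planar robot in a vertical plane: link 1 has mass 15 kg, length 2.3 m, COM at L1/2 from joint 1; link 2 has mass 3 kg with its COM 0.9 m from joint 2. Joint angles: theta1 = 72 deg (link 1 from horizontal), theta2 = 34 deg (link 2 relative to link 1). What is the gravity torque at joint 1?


Horizontal distance from joint 1 to link-1 COM:
  x_c1 = (L1/2)*cos(t1) = 1.15 * 0.309 = 0.3554 m
Horizontal distance from joint 1 to link-2 COM:
  x_c2 = L1*cos(t1) + Lc2*cos(t1+t2)
       = 2.3*0.309 + 0.9*-0.2756 = 0.4627 m
tau1 = m1*g*x_c1 + m2*g*x_c2
     = 15*9.81*0.3554 + 3*9.81*0.4627
     = 52.2926 + 13.6162
     = 65.9089 Nm


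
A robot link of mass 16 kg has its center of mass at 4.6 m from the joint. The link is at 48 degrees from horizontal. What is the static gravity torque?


tau = m*g*L*cos(angle)
= 16 * 9.81 * 4.6 * cos(48 deg)
= 16 * 9.81 * 4.6 * 0.6691
= 483.123 Nm


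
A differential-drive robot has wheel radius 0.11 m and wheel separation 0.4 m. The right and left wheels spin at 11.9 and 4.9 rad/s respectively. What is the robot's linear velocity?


vR = r*wR = 0.11*11.9 = 1.309 m/s
vL = r*wL = 0.11*4.9 = 0.539 m/s
v = (vR+vL)/2 = 0.924 m/s
omega = (vR-vL)/L = 1.925 rad/s
linear velocity = 0.924 m/s


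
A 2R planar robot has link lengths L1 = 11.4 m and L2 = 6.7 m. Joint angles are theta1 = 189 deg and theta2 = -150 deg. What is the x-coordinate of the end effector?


Convert angles to radians: theta1 = 3.2987, theta2 = -2.618
x = L1*cos(theta1) + L2*cos(theta1+theta2)
x = -11.2596 + 5.2069
x = -6.0528


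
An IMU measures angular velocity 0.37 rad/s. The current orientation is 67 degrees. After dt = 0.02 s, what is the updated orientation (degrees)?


delta_theta = w * dt = 0.37 * 0.02 = 0.0074 rad
= 0.424 deg
theta_new = 67 + 0.424 = 67.424 deg


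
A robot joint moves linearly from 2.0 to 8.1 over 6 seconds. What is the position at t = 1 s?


s = t/T = 1/6 = 0.1667
p(t) = p0 + (pf-p0)*s
= 2.0 + (8.1 - 2.0) * 0.1667
= 3.0167


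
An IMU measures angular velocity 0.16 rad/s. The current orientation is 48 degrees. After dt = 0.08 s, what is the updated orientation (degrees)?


delta_theta = w * dt = 0.16 * 0.08 = 0.0128 rad
= 0.7334 deg
theta_new = 48 + 0.7334 = 48.7334 deg


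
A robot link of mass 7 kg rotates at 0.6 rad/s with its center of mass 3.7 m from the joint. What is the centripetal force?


F = m * omega^2 * r
= 7 * 0.6^2 * 3.7
= 7 * 0.36 * 3.7
= 9.324 N


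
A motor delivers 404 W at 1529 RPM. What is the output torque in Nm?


omega = 1529 * 2*pi/60 = 160.1165 rad/s
tau = P / omega = 404 / 160.1165
= 2.5232 Nm


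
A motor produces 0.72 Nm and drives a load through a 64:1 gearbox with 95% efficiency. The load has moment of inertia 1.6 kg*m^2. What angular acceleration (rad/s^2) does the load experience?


tau_out = tau_motor * N * eta
= 0.72 * 64 * 0.95 = 43.776 Nm
alpha = tau_out / I = 43.776 / 1.6
= 27.36 rad/s^2


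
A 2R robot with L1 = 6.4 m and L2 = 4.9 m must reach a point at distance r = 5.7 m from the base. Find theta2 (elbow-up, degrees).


cos(theta2) = (r^2 - L1^2 - L2^2) / (2*L1*L2)
cos(theta2) = (32.49 - 40.96 - 24.01) / 62.72
cos(theta2) = -0.517857
theta2 = 121.1886 degrees


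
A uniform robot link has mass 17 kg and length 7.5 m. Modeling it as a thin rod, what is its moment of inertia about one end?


I = (1/3) * m * L^2
= (1/3) * 17 * 7.5^2
= 0.333333 * 17 * 56.25
= 318.75 kg*m^2


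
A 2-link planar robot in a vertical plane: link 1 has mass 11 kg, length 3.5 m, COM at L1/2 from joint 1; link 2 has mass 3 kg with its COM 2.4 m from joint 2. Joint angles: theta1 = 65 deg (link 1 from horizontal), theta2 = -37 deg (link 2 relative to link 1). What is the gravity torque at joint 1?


Horizontal distance from joint 1 to link-1 COM:
  x_c1 = (L1/2)*cos(t1) = 1.75 * 0.4226 = 0.7396 m
Horizontal distance from joint 1 to link-2 COM:
  x_c2 = L1*cos(t1) + Lc2*cos(t1+t2)
       = 3.5*0.4226 + 2.4*0.8829 = 3.5982 m
tau1 = m1*g*x_c1 + m2*g*x_c2
     = 11*9.81*0.7396 + 3*9.81*3.5982
     = 79.8083 + 105.8961
     = 185.7044 Nm


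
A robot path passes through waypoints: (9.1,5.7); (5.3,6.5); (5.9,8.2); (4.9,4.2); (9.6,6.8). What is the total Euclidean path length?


Segment lengths:
  seg1 = sqrt((-3.8)^2 + (0.8)^2) = 3.8833
  seg2 = sqrt((0.6)^2 + (1.7)^2) = 1.8028
  seg3 = sqrt((-1.0)^2 + (-4.0)^2) = 4.1231
  seg4 = sqrt((4.7)^2 + (2.6)^2) = 5.3712
Total = 15.1804


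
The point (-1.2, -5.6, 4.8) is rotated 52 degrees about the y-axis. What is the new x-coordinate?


Rotation about y-axis: x' = x*cos(theta) + z*sin(theta)
= -1.2 * 0.6157 + 4.8 * 0.788
= 3.0437


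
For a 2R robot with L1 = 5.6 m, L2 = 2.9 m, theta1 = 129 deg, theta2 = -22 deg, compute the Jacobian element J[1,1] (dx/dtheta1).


J[1,1] = -L1*sin(t1) - L2*sin(t1+t2)
= -5.6*sin(129) - 2.9*sin(107)
= -7.1253


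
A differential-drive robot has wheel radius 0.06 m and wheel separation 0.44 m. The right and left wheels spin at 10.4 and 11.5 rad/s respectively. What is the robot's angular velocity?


vR = r*wR = 0.06*10.4 = 0.624 m/s
vL = r*wL = 0.06*11.5 = 0.69 m/s
v = (vR+vL)/2 = 0.657 m/s
omega = (vR-vL)/L = -0.15 rad/s
angular velocity = -0.15 rad/s


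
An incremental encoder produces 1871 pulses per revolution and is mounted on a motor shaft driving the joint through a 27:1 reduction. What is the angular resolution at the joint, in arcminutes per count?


counts per rev = 1871
effective counts at joint = 1871 * 27 = 50517
resolution = 360*60 / 50517
= 0.4276 arcmin/count


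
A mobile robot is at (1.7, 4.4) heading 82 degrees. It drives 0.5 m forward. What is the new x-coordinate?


x_new = x0 + d*cos(theta)
= 1.7 + 0.5*cos(82)
= 1.7 + 0.0696
= 1.7696


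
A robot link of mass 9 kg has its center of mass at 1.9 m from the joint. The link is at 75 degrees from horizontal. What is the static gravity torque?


tau = m*g*L*cos(angle)
= 9 * 9.81 * 1.9 * cos(75 deg)
= 9 * 9.81 * 1.9 * 0.2588
= 43.4172 Nm


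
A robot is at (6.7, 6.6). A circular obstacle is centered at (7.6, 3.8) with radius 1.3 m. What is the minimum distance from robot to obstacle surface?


center_dist = sqrt((6.7-7.6)^2 + (6.6-3.8)^2)
= sqrt(0.81 + 7.84)
= 2.9411
min_dist = center_dist - radius = 2.9411 - 1.3 = 1.6411 m


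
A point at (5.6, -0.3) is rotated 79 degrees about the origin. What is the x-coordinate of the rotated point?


x' = x*cos(theta) - y*sin(theta)
cos(79 deg) = 0.1908, sin(79 deg) = 0.9816
x' = 5.6 * 0.1908 - -0.3 * 0.9816
= 1.0685 - -0.2945
= 1.363


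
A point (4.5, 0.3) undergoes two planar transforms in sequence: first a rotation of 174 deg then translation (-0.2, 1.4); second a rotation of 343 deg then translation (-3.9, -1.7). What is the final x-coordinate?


After transform 1:
x1 = cos(174)*4.5 - sin(174)*0.3 + -0.2 = -4.7067
y1 = sin(174)*4.5 + cos(174)*0.3 + 1.4 = 1.572
After transform 2:
x2 = cos(343)*-4.7067 - sin(343)*1.572 + -3.9
= -7.9414


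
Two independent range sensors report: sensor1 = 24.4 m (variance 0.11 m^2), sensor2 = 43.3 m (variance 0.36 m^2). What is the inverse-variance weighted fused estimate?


w1 = (1/var1) / (1/var1 + 1/var2)
   = 9.0909 / (9.0909 + 2.7778) = 0.766
w2 = 1 - w1 = 0.234
fused = w1*s1 + w2*s2 = 18.6894 + 10.134
= 28.8234 m


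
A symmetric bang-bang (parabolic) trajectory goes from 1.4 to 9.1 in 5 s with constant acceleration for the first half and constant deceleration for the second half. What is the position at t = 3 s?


Symmetric rest-to-rest: each phase covers (pf-p0)/2 in time T/2. 0.5*a*(T/2)^2 = (pf-p0)/2 => a = 4*(pf-p0)/T^2
a = 4*(9.1-1.4)/5^2 = 1.232
t = 3 is in the deceleration phase (t > T/2).
p = pf - 0.5*a*(T-t)^2 = 9.1 - 0.5*1.232*2^2
= 6.636


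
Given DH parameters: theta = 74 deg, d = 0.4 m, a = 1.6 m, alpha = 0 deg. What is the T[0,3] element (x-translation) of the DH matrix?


T[0,3] = a * cos(theta)
= 1.6 * cos(74 deg)
= 1.6 * 0.2756
= 0.441


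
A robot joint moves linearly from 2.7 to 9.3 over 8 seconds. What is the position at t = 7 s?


s = t/T = 7/8 = 0.875
p(t) = p0 + (pf-p0)*s
= 2.7 + (9.3 - 2.7) * 0.875
= 8.475


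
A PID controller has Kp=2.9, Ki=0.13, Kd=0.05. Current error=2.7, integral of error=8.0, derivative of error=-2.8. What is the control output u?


u = Kp*e + Ki*int(e) + Kd*de/dt
= 2.9*2.7 + 0.13*8.0 + 0.05*(-2.8)
= 7.83 + 1.04 + -0.14
= 8.73


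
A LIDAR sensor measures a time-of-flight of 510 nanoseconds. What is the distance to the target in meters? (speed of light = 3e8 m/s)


tof = 510 ns = 5.1e-07 s
dist = c * tof / 2
= 3e8 * 5.1e-07 / 2
= 76.5 m


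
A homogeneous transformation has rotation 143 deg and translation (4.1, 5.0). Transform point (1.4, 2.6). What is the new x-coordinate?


x' = cos(theta)*px - sin(theta)*py + tx
= -0.7986*1.4 - 0.6018*2.6 + 4.1
= 1.4172
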